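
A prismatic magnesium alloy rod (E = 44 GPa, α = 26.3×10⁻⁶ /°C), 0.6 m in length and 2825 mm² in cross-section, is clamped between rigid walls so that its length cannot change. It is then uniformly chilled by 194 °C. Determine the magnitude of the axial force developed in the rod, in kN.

P ≈ 634 kN (tensile)

Full restraint means ε = 0, so the stress is σ = EαΔT = 44×10³ × 26.3×10⁻⁶ × 194 = 224.5 MPa.
Axial force P = σA = 224.5 × 2825 = 634200 N = 634.2 kN, tensile.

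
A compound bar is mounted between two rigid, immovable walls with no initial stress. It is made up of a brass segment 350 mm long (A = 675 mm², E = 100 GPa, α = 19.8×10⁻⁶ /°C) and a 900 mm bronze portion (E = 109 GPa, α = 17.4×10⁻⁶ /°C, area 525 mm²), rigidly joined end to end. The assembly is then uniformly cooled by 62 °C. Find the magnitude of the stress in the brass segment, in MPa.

Free thermal contraction of the whole bar: Σ αᵢΔT Lᵢ = 19.8×10⁻⁶×62×350 + 17.4×10⁻⁶×62×900 = 1.401 mm.
Since the ends are fixed, an axial force P builds up, equal in every segment, with P · Σ Lᵢ/(AᵢEᵢ) = δ_free.
The series flexibility is Σ Lᵢ/(AᵢEᵢ) = 350/(675×100×10³) + 900/(525×109×10³) = 2.091×10⁻⁵ mm/N.
P = 1.401 / 2.091×10⁻⁵ = 66970 N = 66.97 kN, tensile.
σ_{brass} = P / A = 66970 / 675 = 99.22 MPa.

σ ≈ 99.2 MPa (tensile)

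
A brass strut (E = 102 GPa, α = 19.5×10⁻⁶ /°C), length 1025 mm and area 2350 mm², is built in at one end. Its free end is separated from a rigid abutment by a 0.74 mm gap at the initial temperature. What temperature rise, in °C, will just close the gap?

Contact occurs when the free expansion equals the gap: αΔT L = 0.74 mm.
ΔT = 0.74 / (19.5×10⁻⁶ × 1025) = 37.02 °C.

ΔT ≈ 37 °C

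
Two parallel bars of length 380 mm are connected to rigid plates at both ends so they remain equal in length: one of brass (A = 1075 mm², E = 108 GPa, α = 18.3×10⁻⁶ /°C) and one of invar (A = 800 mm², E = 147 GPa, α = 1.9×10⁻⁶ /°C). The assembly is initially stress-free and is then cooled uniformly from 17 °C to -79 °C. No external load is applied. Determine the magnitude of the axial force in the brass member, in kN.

The brass has the larger α, so on cooling it would change length more than the invar if both were free. The rigid plates force a common final length, so the brass is put into tension and the invar into compression, with equal and opposite forces P (no external load).
Setting the final lengths equal and cancelling L: (α₁ − α₂)ΔT = P/(A₁E₁) + P/(A₂E₂).
|α₁ − α₂|·ΔT = 16.4×10⁻⁶ × 96 = 0.001574.
1/(A₁E₁) + 1/(A₂E₂) = 1/(1075×108×10³) + 1/(800×147×10³) = 1.712×10⁻⁸ N⁻¹.
So P = 0.001574 / 1.712×10⁻⁸ = 91.98 kN.

P ≈ 92 kN (tensile in the brass)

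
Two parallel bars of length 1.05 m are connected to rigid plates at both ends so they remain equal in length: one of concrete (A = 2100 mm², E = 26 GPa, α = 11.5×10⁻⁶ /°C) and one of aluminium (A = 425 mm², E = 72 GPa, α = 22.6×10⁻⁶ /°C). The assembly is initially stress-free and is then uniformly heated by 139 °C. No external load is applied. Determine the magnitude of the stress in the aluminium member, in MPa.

σ ≈ 71.2 MPa (compressive)

Equilibrium of a rigid end plate with no external load gives equal and opposite internal forces ±P in the two members. Since α_{aluminium} > α_{concrete}, heating drives the aluminium into compression and the concrete into tension.
Setting the final lengths equal and cancelling L: (α₁ − α₂)ΔT = P/(A₁E₁) + P/(A₂E₂).
|α₁ − α₂|·ΔT = 11.1×10⁻⁶ × 139 = 0.001543.
1/(A₁E₁) + 1/(A₂E₂) = 1/(2100×26×10³) + 1/(425×72×10³) = 5.099×10⁻⁸ N⁻¹.
P = 0.001543 / 5.099×10⁻⁸ = 30260 N = 30.26 kN.
σ_{aluminium} = P/A₂ = 30260/425 = 71.19 MPa, compressive.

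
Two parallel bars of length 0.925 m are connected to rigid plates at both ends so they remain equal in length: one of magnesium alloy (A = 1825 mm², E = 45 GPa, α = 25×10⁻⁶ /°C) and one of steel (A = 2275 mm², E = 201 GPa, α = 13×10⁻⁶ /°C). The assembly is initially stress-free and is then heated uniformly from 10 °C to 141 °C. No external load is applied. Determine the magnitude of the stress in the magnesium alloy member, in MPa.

The magnesium alloy has the larger α, so on heating it would change length more than the steel if both were free. The rigid plates force a common final length, so the magnesium alloy is put into compression and the steel into tension, with equal and opposite forces P (no external load).
Compatibility of the two members (thermal + elastic change equal): (α₁ − α₂)ΔT = P·[1/(A₁E₁) + 1/(A₂E₂)].
|α₁ − α₂|·ΔT = 12×10⁻⁶ × 131 = 0.001572.
1/(A₁E₁) + 1/(A₂E₂) = 1/(1825×45×10³) + 1/(2275×201×10³) = 1.436×10⁻⁸ N⁻¹.
So P = 0.001572 / 1.436×10⁻⁸ = 109.4 kN.
σ_{magnesium alloy} = P/A₁ = 109400/1825 = 59.97 MPa, compressive.

σ ≈ 60 MPa (compressive)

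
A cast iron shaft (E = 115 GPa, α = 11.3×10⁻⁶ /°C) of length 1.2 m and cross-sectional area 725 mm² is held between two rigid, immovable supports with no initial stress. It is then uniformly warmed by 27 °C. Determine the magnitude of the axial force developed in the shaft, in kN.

P ≈ 25.4 kN (compressive)

With zero net strain, σ = E·αΔT = 115 GPa × 11.3×10⁻⁶ × 27 = 35.09 MPa.
Axial force P = σA = 35.09 × 725 = 25440 N = 25.44 kN, compressive.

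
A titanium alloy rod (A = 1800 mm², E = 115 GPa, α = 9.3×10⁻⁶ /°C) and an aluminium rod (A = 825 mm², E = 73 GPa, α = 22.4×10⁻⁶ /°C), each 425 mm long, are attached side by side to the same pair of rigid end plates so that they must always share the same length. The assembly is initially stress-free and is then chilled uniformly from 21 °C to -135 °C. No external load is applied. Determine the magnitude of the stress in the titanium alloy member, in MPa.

σ ≈ 53 MPa (compressive)

Both members must finish at the same length. With the larger α, the aluminium tends to over-contract; the plates restrain it, putting the aluminium in tension and the titanium alloy in compression. With no external load the two internal forces are equal and opposite, magnitude P.
Compatibility of the two members (thermal + elastic change equal): (α₁ − α₂)ΔT = P·[1/(A₁E₁) + 1/(A₂E₂)].
|α₁ − α₂|·ΔT = 13.1×10⁻⁶ × 156 = 0.002044.
1/(A₁E₁) + 1/(A₂E₂) = 1/(1800×115×10³) + 1/(825×73×10³) = 2.144×10⁻⁸ N⁻¹.
So P = 0.002044 / 2.144×10⁻⁸ = 95.34 kN.
σ_{titanium alloy} = P/A₁ = 95340/1800 = 52.97 MPa, compressive.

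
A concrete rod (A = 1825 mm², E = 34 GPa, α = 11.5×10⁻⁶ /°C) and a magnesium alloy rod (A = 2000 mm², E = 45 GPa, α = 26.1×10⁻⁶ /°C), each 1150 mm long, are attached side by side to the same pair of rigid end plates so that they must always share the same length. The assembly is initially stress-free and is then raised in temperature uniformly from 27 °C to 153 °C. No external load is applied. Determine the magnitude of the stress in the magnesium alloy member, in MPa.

Both members must finish at the same length. With the larger α, the magnesium alloy tends to over-expand; the plates restrain it, putting the magnesium alloy in compression and the concrete in tension. With no external load the two internal forces are equal and opposite, magnitude P.
Equating the net (thermal + elastic) strains gives |α₁ − α₂|·ΔT = P·[1/(A₁E₁) + 1/(A₂E₂)].
|α₁ − α₂|·ΔT = 14.6×10⁻⁶ × 126 = 0.00184.
1/(A₁E₁) + 1/(A₂E₂) = 1/(1825×34×10³) + 1/(2000×45×10³) = 2.723×10⁻⁸ N⁻¹.
P = 0.00184 / 2.723×10⁻⁸ = 67560 N = 67.56 kN.
σ_{magnesium alloy} = P/A₂ = 67560/2000 = 33.78 MPa, compressive.

σ ≈ 33.8 MPa (compressive)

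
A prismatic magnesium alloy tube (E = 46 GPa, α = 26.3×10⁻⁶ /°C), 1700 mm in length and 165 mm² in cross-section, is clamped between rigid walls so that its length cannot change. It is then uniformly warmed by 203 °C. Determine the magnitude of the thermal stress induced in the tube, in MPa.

Because both ends are immovable the net strain is zero, and the suppressed thermal strain is αΔT = 26.3×10⁻⁶ × 203 = 5338.9×10⁻⁶.
The stress required to suppress this strain is σ = Eε = 46×10³ × 5338.9×10⁻⁶ = 245.6 MPa, compressive since the tube is trying to expand.

σ ≈ 246 MPa (compressive)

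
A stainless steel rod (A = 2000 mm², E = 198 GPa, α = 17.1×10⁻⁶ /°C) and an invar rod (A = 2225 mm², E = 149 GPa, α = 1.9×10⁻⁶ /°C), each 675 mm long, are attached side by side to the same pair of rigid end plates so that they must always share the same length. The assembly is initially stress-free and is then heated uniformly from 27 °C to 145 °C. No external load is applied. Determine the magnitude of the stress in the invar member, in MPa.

σ ≈ 145 MPa (tensile)

The stainless steel has the larger α, so on heating it would change length more than the invar if both were free. The rigid plates force a common final length, so the stainless steel is put into compression and the invar into tension, with equal and opposite forces P (no external load).
Compatibility of the two members (thermal + elastic change equal): (α₁ − α₂)ΔT = P·[1/(A₁E₁) + 1/(A₂E₂)].
|α₁ − α₂|·ΔT = 15.2×10⁻⁶ × 118 = 0.001794.
1/(A₁E₁) + 1/(A₂E₂) = 1/(2000×198×10³) + 1/(2225×149×10³) = 5.542×10⁻⁹ N⁻¹.
P = 0.001794 / 5.542×10⁻⁹ = 323700 N = 323.7 kN.
σ_{invar} = P/A₂ = 323700/2225 = 145.5 MPa, tensile.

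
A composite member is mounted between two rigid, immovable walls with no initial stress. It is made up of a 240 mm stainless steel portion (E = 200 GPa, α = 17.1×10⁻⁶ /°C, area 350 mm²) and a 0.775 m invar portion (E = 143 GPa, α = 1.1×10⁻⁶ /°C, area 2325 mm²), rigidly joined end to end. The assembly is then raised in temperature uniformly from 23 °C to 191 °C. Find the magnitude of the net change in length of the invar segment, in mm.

|ΔL| ≈ 0.194 mm

With the walls removed the bar would change length by δ_free = Σ αᵢΔT Lᵢ = 17.1×10⁻⁶×168×240 + 1.1×10⁻⁶×168×775 = 0.8327 mm.
Since the ends are fixed, an axial force P builds up, equal in every segment, with P · Σ Lᵢ/(AᵢEᵢ) = δ_free.
The series flexibility is Σ Lᵢ/(AᵢEᵢ) = 240/(350×200×10³) + 775/(2325×143×10³) = 5.76×10⁻⁶ mm/N.
Hence P = δ_free / Σ(L/AE) = 0.8327/5.76×10⁻⁶ = 144.6 kN (compressive).
For the invar segment, free thermal change = 1.1×10⁻⁶×168×775 = 0.1432 mm and elastic change from P = 144600×775/(2325×143×10³) = 0.337 mm; these oppose, so the net change is 0.194 mm (segment shortens).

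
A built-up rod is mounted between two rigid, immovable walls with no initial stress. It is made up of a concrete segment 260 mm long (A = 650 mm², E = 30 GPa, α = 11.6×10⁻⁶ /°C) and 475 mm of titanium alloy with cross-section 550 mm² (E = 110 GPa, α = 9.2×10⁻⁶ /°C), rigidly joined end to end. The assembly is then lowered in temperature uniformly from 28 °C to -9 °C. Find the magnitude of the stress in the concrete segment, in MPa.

σ ≈ 19.8 MPa (tensile)

With the walls removed the bar would change length by δ_free = Σ αᵢΔT Lᵢ = 11.6×10⁻⁶×37×260 + 9.2×10⁻⁶×37×475 = 0.2733 mm.
Since the ends are fixed, an axial force P builds up, equal in every segment, with P · Σ Lᵢ/(AᵢEᵢ) = δ_free.
The series flexibility is Σ Lᵢ/(AᵢEᵢ) = 260/(650×30×10³) + 475/(550×110×10³) = 2.118×10⁻⁵ mm/N.
So P = 0.2733 / 2.118×10⁻⁵ = 12.9 kN, tensile.
σ_{concrete} = P / A = 12900 / 650 = 19.85 MPa.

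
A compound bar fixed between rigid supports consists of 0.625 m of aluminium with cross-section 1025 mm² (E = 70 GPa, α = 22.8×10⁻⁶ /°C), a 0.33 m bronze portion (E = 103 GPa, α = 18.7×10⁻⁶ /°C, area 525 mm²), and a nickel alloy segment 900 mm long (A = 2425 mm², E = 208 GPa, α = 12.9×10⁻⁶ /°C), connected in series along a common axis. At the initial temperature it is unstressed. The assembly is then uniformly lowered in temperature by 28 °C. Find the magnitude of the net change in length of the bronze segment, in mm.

If the supports were absent, the total length change would be Σ αᵢΔT Lᵢ = 22.8×10⁻⁶×28×625 + 18.7×10⁻⁶×28×330 + 12.9×10⁻⁶×28×900 = 0.8969 mm.
The rigid supports impose zero overall length change; the single axial force P common to all segments must satisfy P Σ Lᵢ/(AᵢEᵢ) = δ_free.
Σ Lᵢ/(AᵢEᵢ) = 625/(1025×70×10³) + 330/(525×103×10³) + 900/(2425×208×10³) = 1.66×10⁻⁵ mm/N.
Hence P = δ_free / Σ(L/AE) = 0.8969/1.66×10⁻⁵ = 54.04 kN (tensile).
For the bronze segment, free thermal change = 18.7×10⁻⁶×28×330 = 0.1728 mm and elastic change from P = 54040×330/(525×103×10³) = 0.3298 mm; these oppose, so the net change is 0.157 mm (segment lengthens).

|ΔL| ≈ 0.157 mm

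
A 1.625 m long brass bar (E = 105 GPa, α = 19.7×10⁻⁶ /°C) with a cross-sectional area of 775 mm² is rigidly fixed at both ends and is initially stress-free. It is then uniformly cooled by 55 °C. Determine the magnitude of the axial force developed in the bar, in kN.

With zero net strain, σ = E·αΔT = 105 GPa × 19.7×10⁻⁶ × 55 = 113.8 MPa.
Then P = σA = 113.8 × 775 mm² = 88.17 kN, tensile.

P ≈ 88.2 kN (tensile)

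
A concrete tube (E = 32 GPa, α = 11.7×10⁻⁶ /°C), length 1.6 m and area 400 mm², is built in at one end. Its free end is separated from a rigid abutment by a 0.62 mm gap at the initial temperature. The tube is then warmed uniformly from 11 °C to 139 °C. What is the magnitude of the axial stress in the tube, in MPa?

σ ≈ 35.5 MPa (compressive)

If the wall were absent the tube would grow by αΔT L = 11.7×10⁻⁶ × 128 × 1600 = 2.396 mm.
After closing the 0.62 mm clearance, 2.396 − 0.62 = 1.776 mm of expansion remains to be suppressed by the wall.
That suppressed elongation corresponds to σ = E·Δ/L = 32×10³ × 1.776/1600 = 35.52 MPa.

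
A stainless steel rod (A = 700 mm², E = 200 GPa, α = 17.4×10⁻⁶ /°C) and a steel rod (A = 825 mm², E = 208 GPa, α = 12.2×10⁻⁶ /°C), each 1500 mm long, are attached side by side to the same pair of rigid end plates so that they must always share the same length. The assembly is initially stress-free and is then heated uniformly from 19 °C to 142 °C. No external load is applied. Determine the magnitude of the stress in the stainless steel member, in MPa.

Equilibrium of a rigid end plate with no external load gives equal and opposite internal forces ±P in the two members. Since α_{stainless steel} > α_{steel}, heating drives the stainless steel into compression and the steel into tension.
Compatibility of the two members (thermal + elastic change equal): (α₁ − α₂)ΔT = P·[1/(A₁E₁) + 1/(A₂E₂)].
|α₁ − α₂|·ΔT = 5.2×10⁻⁶ × 123 = 0.0006396.
1/(A₁E₁) + 1/(A₂E₂) = 1/(700×200×10³) + 1/(825×208×10³) = 1.297×10⁻⁸ N⁻¹.
P = 0.0006396 / 1.297×10⁻⁸ = 49310 N = 49.31 kN.
σ_{stainless steel} = P/A₁ = 49310/700 = 70.45 MPa, compressive.

σ ≈ 70.4 MPa (compressive)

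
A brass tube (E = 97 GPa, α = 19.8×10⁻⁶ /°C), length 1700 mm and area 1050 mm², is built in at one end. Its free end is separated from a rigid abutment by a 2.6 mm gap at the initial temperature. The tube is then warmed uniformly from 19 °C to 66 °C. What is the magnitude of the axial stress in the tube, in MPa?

Unrestrained expansion: δ_free = αΔT L = 19.8×10⁻⁶ × 47 × 1700 = 1.582 mm.
This is smaller than the 2.6 mm clearance, so the tube expands freely without reaching the stop — the stress is zero.

σ ≈ 0 MPa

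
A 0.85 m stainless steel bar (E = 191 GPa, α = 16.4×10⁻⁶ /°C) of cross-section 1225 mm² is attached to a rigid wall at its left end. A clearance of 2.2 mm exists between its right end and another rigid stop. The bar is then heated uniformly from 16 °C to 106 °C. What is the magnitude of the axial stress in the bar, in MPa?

σ ≈ 0 MPa

Unrestrained expansion: δ_free = αΔT L = 16.4×10⁻⁶ × 90 × 850 = 1.255 mm.
Since δ_free = 1.25 mm is less than the 2.2 mm gap, the bar never touches the wall. No axial force develops.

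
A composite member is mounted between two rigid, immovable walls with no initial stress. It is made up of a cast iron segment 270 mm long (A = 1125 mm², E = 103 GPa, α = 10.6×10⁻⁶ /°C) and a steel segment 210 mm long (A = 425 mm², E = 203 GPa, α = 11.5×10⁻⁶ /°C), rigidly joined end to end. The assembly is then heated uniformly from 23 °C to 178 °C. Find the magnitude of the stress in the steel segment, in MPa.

σ ≈ 404 MPa (compressive)

Free thermal expansion of the whole bar: Σ αᵢΔT Lᵢ = 10.6×10⁻⁶×155×270 + 11.5×10⁻⁶×155×210 = 0.8179 mm.
Since the ends are fixed, an axial force P builds up, equal in every segment, with P · Σ Lᵢ/(AᵢEᵢ) = δ_free.
Σ Lᵢ/(AᵢEᵢ) = 270/(1125×103×10³) + 210/(425×203×10³) = 4.764×10⁻⁶ mm/N.
Hence P = δ_free / Σ(L/AE) = 0.8179/4.764×10⁻⁶ = 171.7 kN (compressive).
σ_{steel} = P / A = 171700 / 425 = 404 MPa.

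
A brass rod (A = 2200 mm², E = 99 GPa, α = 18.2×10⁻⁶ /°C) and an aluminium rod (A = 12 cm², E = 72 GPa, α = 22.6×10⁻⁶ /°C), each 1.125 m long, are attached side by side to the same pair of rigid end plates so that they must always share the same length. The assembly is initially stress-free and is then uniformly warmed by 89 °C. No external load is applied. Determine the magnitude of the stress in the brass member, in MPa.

σ ≈ 11 MPa (tensile)

Both members must finish at the same length. With the larger α, the aluminium tends to over-expand; the plates restrain it, putting the aluminium in compression and the brass in tension. With no external load the two internal forces are equal and opposite, magnitude P.
Setting the final lengths equal and cancelling L: (α₁ − α₂)ΔT = P/(A₁E₁) + P/(A₂E₂).
|α₁ − α₂|·ΔT = 4.4×10⁻⁶ × 89 = 0.0003916.
1/(A₁E₁) + 1/(A₂E₂) = 1/(2200×99×10³) + 1/(1200×72×10³) = 1.617×10⁻⁸ N⁻¹.
So P = 0.0003916 / 1.617×10⁻⁸ = 24.22 kN.
σ_{brass} = P/A₁ = 24220/2200 = 11.01 MPa, tensile.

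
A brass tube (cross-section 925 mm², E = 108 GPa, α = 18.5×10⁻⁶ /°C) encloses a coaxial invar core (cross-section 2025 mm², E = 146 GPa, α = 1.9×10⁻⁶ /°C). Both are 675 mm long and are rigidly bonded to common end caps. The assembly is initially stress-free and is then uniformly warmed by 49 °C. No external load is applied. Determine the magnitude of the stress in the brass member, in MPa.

σ ≈ 65.7 MPa (compressive)

Equilibrium of a rigid end plate with no external load gives equal and opposite internal forces ±P in the two members. Since α_{brass} > α_{invar}, heating drives the brass into compression and the invar into tension.
Setting the final lengths equal and cancelling L: (α₁ − α₂)ΔT = P/(A₁E₁) + P/(A₂E₂).
|α₁ − α₂|·ΔT = 16.6×10⁻⁶ × 49 = 0.0008134.
1/(A₁E₁) + 1/(A₂E₂) = 1/(925×108×10³) + 1/(2025×146×10³) = 1.339×10⁻⁸ N⁻¹.
P = 0.0008134 / 1.339×10⁻⁸ = 60740 N = 60.74 kN.
σ_{brass} = P/A₁ = 60740/925 = 65.66 MPa, compressive.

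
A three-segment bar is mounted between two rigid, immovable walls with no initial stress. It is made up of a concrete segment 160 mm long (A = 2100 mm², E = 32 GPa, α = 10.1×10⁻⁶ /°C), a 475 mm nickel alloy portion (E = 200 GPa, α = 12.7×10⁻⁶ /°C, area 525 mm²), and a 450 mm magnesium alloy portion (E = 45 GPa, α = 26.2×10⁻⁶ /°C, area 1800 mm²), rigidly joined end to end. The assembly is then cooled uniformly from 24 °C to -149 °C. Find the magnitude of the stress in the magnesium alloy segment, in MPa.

If the supports were absent, the total length change would be Σ αᵢΔT Lᵢ = 10.1×10⁻⁶×173×160 + 12.7×10⁻⁶×173×475 + 26.2×10⁻⁶×173×450 = 3.363 mm.
The walls prevent any net length change, so an axial force P (same in every segment) develops. Compatibility: P · Σ Lᵢ/(AᵢEᵢ) = δ_free.
The series flexibility is Σ Lᵢ/(AᵢEᵢ) = 160/(2100×32×10³) + 475/(525×200×10³) + 450/(1800×45×10³) = 1.246×10⁻⁵ mm/N.
P = 3.363 / 1.246×10⁻⁵ = 269900 N = 269.9 kN, tensile.
σ_{magnesium alloy} = P / A = 269900 / 1800 = 149.9 MPa.

σ ≈ 150 MPa (tensile)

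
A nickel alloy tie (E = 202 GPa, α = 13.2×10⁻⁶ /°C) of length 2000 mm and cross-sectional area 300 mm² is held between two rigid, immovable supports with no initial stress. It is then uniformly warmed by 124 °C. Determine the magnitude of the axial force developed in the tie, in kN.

With zero net strain, σ = E·αΔT = 202 GPa × 13.2×10⁻⁶ × 124 = 330.6 MPa.
Then P = σA = 330.6 × 300 mm² = 99.19 kN, compressive.

P ≈ 99.2 kN (compressive)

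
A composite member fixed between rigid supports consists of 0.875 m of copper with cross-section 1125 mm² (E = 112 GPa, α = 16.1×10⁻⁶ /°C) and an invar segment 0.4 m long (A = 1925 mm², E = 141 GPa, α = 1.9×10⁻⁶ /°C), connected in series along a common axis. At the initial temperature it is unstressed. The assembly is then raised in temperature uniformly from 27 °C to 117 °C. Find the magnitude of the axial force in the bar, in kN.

With the walls removed the bar would change length by δ_free = Σ αᵢΔT Lᵢ = 16.1×10⁻⁶×90×875 + 1.9×10⁻⁶×90×400 = 1.336 mm.
The rigid supports impose zero overall length change; the single axial force P common to all segments must satisfy P Σ Lᵢ/(AᵢEᵢ) = δ_free.
Σ Lᵢ/(AᵢEᵢ) = 875/(1125×112×10³) + 400/(1925×141×10³) = 8.418×10⁻⁶ mm/N.
So P = 1.336 / 8.418×10⁻⁶ = 158.7 kN, compressive.

P ≈ 159 kN (compressive)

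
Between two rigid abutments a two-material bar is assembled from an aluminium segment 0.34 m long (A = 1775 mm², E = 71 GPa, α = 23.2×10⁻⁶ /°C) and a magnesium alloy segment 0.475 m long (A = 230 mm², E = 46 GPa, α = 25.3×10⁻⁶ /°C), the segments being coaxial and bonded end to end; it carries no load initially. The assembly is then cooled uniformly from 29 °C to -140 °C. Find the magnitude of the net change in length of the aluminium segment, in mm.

|ΔL| ≈ 1.14 mm

With the walls removed the bar would change length by δ_free = Σ αᵢΔT Lᵢ = 23.2×10⁻⁶×169×340 + 25.3×10⁻⁶×169×475 = 3.364 mm.
Since the ends are fixed, an axial force P builds up, equal in every segment, with P · Σ Lᵢ/(AᵢEᵢ) = δ_free.
Σ Lᵢ/(AᵢEᵢ) = 340/(1775×71×10³) + 475/(230×46×10³) = 4.759×10⁻⁵ mm/N.
So P = 3.364 / 4.759×10⁻⁵ = 70.68 kN, tensile.
For the aluminium segment, free thermal change = 23.2×10⁻⁶×169×340 = 1.333 mm and elastic change from P = 70680×340/(1775×71×10³) = 0.1907 mm; these oppose, so the net change is 1.14 mm (segment shortens).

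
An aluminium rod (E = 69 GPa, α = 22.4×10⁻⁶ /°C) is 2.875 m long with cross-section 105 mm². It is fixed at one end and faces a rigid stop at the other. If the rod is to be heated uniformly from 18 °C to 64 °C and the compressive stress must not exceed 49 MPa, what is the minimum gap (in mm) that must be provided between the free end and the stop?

g ≈ 0.921 mm

With no wall the rod would lengthen by αΔT L = 22.4×10⁻⁶ × 46 × 2875 = 2.962 mm.
At the allowable stress the elastic shortening the wall may impose is σL/E = 49 × 2875 / (69×10³) = 2.042 mm.
The gap must absorb the remainder: g_min = 2.962 − 2.042 = 0.9207 mm.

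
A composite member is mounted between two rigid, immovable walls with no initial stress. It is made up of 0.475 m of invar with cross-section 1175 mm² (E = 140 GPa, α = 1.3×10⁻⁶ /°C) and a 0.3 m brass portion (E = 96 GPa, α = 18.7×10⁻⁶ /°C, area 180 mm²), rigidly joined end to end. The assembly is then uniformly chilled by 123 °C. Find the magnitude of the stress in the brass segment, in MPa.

Free thermal contraction of the whole bar: Σ αᵢΔT Lᵢ = 1.3×10⁻⁶×123×475 + 18.7×10⁻⁶×123×300 = 0.766 mm.
The rigid supports impose zero overall length change; the single axial force P common to all segments must satisfy P Σ Lᵢ/(AᵢEᵢ) = δ_free.
The series flexibility is Σ Lᵢ/(AᵢEᵢ) = 475/(1175×140×10³) + 300/(180×96×10³) = 2.025×10⁻⁵ mm/N.
Hence P = δ_free / Σ(L/AE) = 0.766/2.025×10⁻⁵ = 37.83 kN (tensile).
σ_{brass} = P / A = 37830 / 180 = 210.2 MPa.

σ ≈ 210 MPa (tensile)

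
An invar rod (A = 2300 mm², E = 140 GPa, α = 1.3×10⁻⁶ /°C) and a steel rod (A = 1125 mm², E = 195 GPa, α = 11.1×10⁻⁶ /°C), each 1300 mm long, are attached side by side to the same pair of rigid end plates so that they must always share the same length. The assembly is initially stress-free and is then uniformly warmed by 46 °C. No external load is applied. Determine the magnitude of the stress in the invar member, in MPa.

σ ≈ 25.6 MPa (tensile)

The steel has the larger α, so on heating it would change length more than the invar if both were free. The rigid plates force a common final length, so the steel is put into compression and the invar into tension, with equal and opposite forces P (no external load).
Compatibility of the two members (thermal + elastic change equal): (α₁ − α₂)ΔT = P·[1/(A₁E₁) + 1/(A₂E₂)].
|α₁ − α₂|·ΔT = 9.8×10⁻⁶ × 46 = 0.0004508.
1/(A₁E₁) + 1/(A₂E₂) = 1/(2300×140×10³) + 1/(1125×195×10³) = 7.664×10⁻⁹ N⁻¹.
P = 0.0004508 / 7.664×10⁻⁹ = 58820 N = 58.82 kN.
σ_{invar} = P/A₁ = 58820/2300 = 25.57 MPa, tensile.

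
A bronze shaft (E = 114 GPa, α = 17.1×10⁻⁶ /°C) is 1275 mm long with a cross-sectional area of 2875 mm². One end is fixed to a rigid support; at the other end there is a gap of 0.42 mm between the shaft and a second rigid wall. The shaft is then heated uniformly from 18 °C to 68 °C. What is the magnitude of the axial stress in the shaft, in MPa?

Free thermal elongation = αΔT L = 17.1×10⁻⁶ × 50 × 1275 = 1.09 mm.
After closing the 0.42 mm clearance, 1.09 − 0.42 = 0.6701 mm of expansion remains to be suppressed by the wall.
Compatibility: PL/(AE) = 0.6701 mm, so σ = P/A = E × (0.6701/1275) = 59.92 MPa.

σ ≈ 59.9 MPa (compressive)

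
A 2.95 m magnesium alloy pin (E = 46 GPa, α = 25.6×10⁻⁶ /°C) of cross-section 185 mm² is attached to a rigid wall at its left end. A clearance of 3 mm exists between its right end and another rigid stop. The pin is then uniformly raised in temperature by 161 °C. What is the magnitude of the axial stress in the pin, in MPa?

Free thermal elongation = αΔT L = 25.6×10⁻⁶ × 161 × 2950 = 12.16 mm.
This exceeds the 3 mm gap, so the wall pushes back. The portion of expansion that must be recovered elastically is δ_free − gap = 12.16 − 3 = 9.159 mm.
So σ = E(δ_free − g)/L = 46×10³ × 9.159/2950 = 142.8 MPa.

σ ≈ 143 MPa (compressive)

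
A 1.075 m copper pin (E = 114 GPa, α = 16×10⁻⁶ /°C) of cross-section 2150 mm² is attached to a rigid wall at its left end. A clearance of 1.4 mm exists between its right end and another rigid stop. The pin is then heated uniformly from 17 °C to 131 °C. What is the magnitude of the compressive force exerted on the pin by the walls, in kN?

Unrestrained expansion: δ_free = αΔT L = 16×10⁻⁶ × 114 × 1075 = 1.961 mm.
After closing the 1.4 mm clearance, 1.961 − 1.4 = 0.5608 mm of expansion remains to be suppressed by the wall.
Compatibility: PL/(AE) = 0.5608 mm, so σ = P/A = E × (0.5608/1075) = 59.47 MPa.
P = σA = 59.47 × 2150 = 127.9 kN.

P ≈ 128 kN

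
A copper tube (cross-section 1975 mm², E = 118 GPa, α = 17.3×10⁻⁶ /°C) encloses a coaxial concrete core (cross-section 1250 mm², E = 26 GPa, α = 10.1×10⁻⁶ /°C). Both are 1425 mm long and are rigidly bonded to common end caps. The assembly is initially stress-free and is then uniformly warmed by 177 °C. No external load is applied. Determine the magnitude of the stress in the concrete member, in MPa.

σ ≈ 29.1 MPa (tensile)

The copper has the larger α, so on heating it would change length more than the concrete if both were free. The rigid plates force a common final length, so the copper is put into compression and the concrete into tension, with equal and opposite forces P (no external load).
Compatibility of the two members (thermal + elastic change equal): (α₁ − α₂)ΔT = P·[1/(A₁E₁) + 1/(A₂E₂)].
|α₁ − α₂|·ΔT = 7.2×10⁻⁶ × 177 = 0.001274.
1/(A₁E₁) + 1/(A₂E₂) = 1/(1975×118×10³) + 1/(1250×26×10³) = 3.506×10⁻⁸ N⁻¹.
So P = 0.001274 / 3.506×10⁻⁸ = 36.35 kN.
σ_{concrete} = P/A₂ = 36350/1250 = 29.08 MPa, tensile.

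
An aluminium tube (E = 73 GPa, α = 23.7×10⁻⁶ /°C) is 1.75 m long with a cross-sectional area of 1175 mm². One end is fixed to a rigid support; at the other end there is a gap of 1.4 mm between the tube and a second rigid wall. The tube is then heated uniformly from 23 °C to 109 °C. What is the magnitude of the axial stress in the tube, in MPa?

Unrestrained expansion: δ_free = αΔT L = 23.7×10⁻⁶ × 86 × 1750 = 3.567 mm.
The gap closes (δ_free > 1.4 mm) and the wall then resists a further 3.567 − 1.4 = 2.167 mm of expansion.
That suppressed elongation corresponds to σ = E·Δ/L = 73×10³ × 2.167/1750 = 90.39 MPa.

σ ≈ 90.4 MPa (compressive)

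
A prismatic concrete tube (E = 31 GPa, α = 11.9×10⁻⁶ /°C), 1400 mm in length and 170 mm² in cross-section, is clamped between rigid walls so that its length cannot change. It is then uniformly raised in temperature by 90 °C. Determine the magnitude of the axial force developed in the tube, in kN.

P ≈ 5.64 kN (compressive)

With zero net strain, σ = E·αΔT = 31 GPa × 11.9×10⁻⁶ × 90 = 33.2 MPa.
Then P = σA = 33.2 × 170 mm² = 5.644 kN, compressive.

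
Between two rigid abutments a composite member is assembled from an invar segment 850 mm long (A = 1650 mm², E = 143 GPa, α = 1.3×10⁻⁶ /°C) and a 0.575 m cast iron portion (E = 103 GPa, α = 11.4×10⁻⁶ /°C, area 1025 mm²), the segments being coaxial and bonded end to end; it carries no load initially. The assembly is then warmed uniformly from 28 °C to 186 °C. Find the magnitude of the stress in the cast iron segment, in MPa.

σ ≈ 130 MPa (compressive)

Free thermal expansion of the whole bar: Σ αᵢΔT Lᵢ = 1.3×10⁻⁶×158×850 + 11.4×10⁻⁶×158×575 = 1.21 mm.
The walls prevent any net length change, so an axial force P (same in every segment) develops. Compatibility: P · Σ Lᵢ/(AᵢEᵢ) = δ_free.
The series flexibility is Σ Lᵢ/(AᵢEᵢ) = 850/(1650×143×10³) + 575/(1025×103×10³) = 9.049×10⁻⁶ mm/N.
P = 1.21 / 9.049×10⁻⁶ = 133700 N = 133.7 kN, compressive.
σ_{cast iron} = P / A = 133700 / 1025 = 130.5 MPa.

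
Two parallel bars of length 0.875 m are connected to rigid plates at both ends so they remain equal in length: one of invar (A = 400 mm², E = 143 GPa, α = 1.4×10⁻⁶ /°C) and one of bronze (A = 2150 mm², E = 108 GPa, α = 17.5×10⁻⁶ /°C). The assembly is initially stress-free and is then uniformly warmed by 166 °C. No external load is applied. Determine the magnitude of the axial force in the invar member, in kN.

Equilibrium of a rigid end plate with no external load gives equal and opposite internal forces ±P in the two members. Since α_{bronze} > α_{invar}, heating drives the bronze into compression and the invar into tension.
Setting the final lengths equal and cancelling L: (α₁ − α₂)ΔT = P/(A₁E₁) + P/(A₂E₂).
|α₁ − α₂|·ΔT = 16.1×10⁻⁶ × 166 = 0.002673.
1/(A₁E₁) + 1/(A₂E₂) = 1/(400×143×10³) + 1/(2150×108×10³) = 2.179×10⁻⁸ N⁻¹.
P = 0.002673 / 2.179×10⁻⁸ = 122700 N = 122.7 kN.

P ≈ 123 kN (tensile in the invar)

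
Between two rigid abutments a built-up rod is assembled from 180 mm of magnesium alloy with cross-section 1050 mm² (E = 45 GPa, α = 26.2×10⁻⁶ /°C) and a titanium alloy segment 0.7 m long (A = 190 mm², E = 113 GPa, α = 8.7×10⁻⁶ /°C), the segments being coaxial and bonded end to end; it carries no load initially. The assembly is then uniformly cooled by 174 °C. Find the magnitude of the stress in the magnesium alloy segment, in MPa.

σ ≈ 49.2 MPa (tensile)

With the walls removed the bar would change length by δ_free = Σ αᵢΔT Lᵢ = 26.2×10⁻⁶×174×180 + 8.7×10⁻⁶×174×700 = 1.88 mm.
Since the ends are fixed, an axial force P builds up, equal in every segment, with P · Σ Lᵢ/(AᵢEᵢ) = δ_free.
The series flexibility is Σ Lᵢ/(AᵢEᵢ) = 180/(1050×45×10³) + 700/(190×113×10³) = 3.641×10⁻⁵ mm/N.
Hence P = δ_free / Σ(L/AE) = 1.88/3.641×10⁻⁵ = 51.64 kN (tensile).
σ_{magnesium alloy} = P / A = 51640 / 1050 = 49.18 MPa.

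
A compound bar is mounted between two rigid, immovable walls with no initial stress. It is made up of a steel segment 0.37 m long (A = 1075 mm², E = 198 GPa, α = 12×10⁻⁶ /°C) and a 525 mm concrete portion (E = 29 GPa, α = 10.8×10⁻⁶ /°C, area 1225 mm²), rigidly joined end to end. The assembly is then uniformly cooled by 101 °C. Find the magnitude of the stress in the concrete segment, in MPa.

σ ≈ 50.5 MPa (tensile)

If the supports were absent, the total length change would be Σ αᵢΔT Lᵢ = 12×10⁻⁶×101×370 + 10.8×10⁻⁶×101×525 = 1.021 mm.
The walls prevent any net length change, so an axial force P (same in every segment) develops. Compatibility: P · Σ Lᵢ/(AᵢEᵢ) = δ_free.
The series flexibility is Σ Lᵢ/(AᵢEᵢ) = 370/(1075×198×10³) + 525/(1225×29×10³) = 1.652×10⁻⁵ mm/N.
P = 1.021 / 1.652×10⁻⁵ = 61820 N = 61.82 kN, tensile.
σ_{concrete} = P / A = 61820 / 1225 = 50.47 MPa.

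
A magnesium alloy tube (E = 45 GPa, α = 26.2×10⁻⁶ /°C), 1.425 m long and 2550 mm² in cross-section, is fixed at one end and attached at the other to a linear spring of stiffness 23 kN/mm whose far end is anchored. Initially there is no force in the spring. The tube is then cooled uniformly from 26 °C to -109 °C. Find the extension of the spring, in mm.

δ ≈ 3.92 mm

If the spring were absent the tube would shorten by αΔT L = 26.2×10⁻⁶ × 135 × 1425 = 5.04 mm.
Let P be the tensile force in the spring. The tube extends elastically by PL/(AE) and the spring stretches by P/k; together these equal δ_free.
P [ L/(AE) + 1/k ] = δ_free → P [ 1425/(2550×45×10³) + 1/(23×10³) ] = 5.04.
P = 5.04 / 5.59×10⁻⁵ = 90170 N.
Spring extension = P/k = 90170/(23×10³) = 3.92 mm.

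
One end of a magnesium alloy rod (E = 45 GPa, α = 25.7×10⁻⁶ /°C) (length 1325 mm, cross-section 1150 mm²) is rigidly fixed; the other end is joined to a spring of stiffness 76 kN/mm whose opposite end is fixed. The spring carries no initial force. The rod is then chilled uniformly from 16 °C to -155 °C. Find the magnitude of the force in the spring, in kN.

P ≈ 150 kN

Free thermal contraction: δ_free = αΔT L = 25.7×10⁻⁶ × 171 × 1325 = 5.823 mm.
With a force P in the spring, the elastic change of the rod is PL/(AE) and that of the spring is P/k; compatibility requires their sum to equal δ_free.
So P = δ_free / [L/(AE) + 1/k] = 5.823 / [ 1325/(1150×45×10³) + 1/(76×10³) ].
P = 5.823 / 3.876×10⁻⁵ = 150200 N.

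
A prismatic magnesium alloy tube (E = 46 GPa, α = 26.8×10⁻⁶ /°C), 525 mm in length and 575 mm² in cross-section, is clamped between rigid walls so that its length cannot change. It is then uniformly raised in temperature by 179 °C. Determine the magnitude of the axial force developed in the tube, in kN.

P ≈ 127 kN (compressive)

The ends cannot move, so σ = EαΔT = 46×10³ × 26.8×10⁻⁶ × 179 = 220.7 MPa.
P = AEαΔT = 575 × 46×10³ × 26.8×10⁻⁶ × 179 = 126.9 kN (compressive).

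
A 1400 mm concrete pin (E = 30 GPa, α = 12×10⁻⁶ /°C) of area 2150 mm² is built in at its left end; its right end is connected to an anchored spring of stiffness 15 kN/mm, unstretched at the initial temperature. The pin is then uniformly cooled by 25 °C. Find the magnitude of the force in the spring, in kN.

P ≈ 4.75 kN

Free thermal contraction: δ_free = αΔT L = 12×10⁻⁶ × 25 × 1400 = 0.42 mm.
Let P be the tensile force in the spring. The pin extends elastically by PL/(AE) and the spring stretches by P/k; together these equal δ_free.
P [ L/(AE) + 1/k ] = δ_free → P [ 1400/(2150×30×10³) + 1/(15×10³) ] = 0.42.
P = 0.42 / 8.837×10⁻⁵ = 4753 N.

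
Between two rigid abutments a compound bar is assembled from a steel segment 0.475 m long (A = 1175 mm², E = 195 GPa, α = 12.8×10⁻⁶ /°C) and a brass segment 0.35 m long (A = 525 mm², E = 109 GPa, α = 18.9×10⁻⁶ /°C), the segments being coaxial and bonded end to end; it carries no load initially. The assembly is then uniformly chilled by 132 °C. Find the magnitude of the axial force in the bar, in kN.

P ≈ 205 kN (tensile)

Free thermal contraction of the whole bar: Σ αᵢΔT Lᵢ = 12.8×10⁻⁶×132×475 + 18.9×10⁻⁶×132×350 = 1.676 mm.
The walls prevent any net length change, so an axial force P (same in every segment) develops. Compatibility: P · Σ Lᵢ/(AᵢEᵢ) = δ_free.
Σ Lᵢ/(AᵢEᵢ) = 475/(1175×195×10³) + 350/(525×109×10³) = 8.189×10⁻⁶ mm/N.
So P = 1.676 / 8.189×10⁻⁶ = 204.6 kN, tensile.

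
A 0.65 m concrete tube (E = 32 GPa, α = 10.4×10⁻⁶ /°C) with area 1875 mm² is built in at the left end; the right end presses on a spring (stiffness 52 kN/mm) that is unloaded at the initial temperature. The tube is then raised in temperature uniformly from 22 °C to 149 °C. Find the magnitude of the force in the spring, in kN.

P ≈ 28.6 kN

The unrestrained thermal change is αΔT L = 10.4×10⁻⁶ × 127 × 650 = 0.8585 mm.
Let P be the compressive force at the spring. The tube shortens elastically by PL/(AE) and the spring compresses by P/k; together these equal δ_free.
P [ L/(AE) + 1/k ] = δ_free → P [ 650/(1875×32×10³) + 1/(52×10³) ] = 0.8585.
P = 0.8585 / 3.006×10⁻⁵ = 28560 N.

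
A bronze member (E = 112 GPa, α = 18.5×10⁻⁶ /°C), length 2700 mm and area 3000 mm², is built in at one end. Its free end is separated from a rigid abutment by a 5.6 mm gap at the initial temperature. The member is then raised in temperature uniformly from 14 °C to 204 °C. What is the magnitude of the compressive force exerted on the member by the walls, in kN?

P ≈ 484 kN

If the wall were absent the member would grow by αΔT L = 18.5×10⁻⁶ × 190 × 2700 = 9.49 mm.
After closing the 5.6 mm clearance, 9.49 − 5.6 = 3.89 mm of expansion remains to be suppressed by the wall.
That suppressed elongation corresponds to σ = E·Δ/L = 112×10³ × 3.89/2700 = 161.4 MPa.
P = σA = 161.4 × 3000 = 484.2 kN.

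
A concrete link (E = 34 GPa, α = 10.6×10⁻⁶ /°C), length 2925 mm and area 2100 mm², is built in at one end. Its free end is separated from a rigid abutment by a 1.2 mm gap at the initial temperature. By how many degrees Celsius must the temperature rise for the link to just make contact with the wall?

ΔT ≈ 38.7 °C

The gap closes when αΔT L = 1.2 mm, since the link is still unstressed at that instant.
ΔT = 1.2 / (10.6×10⁻⁶ × 2925) = 38.7 °C.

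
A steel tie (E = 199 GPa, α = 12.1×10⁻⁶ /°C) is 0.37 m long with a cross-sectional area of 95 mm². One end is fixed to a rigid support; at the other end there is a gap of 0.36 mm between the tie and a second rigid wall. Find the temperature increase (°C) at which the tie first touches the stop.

ΔT ≈ 80.4 °C

Contact occurs when the free expansion equals the gap: αΔT L = 0.36 mm.
ΔT = 0.36 / (12.1×10⁻⁶ × 370) = 80.41 °C.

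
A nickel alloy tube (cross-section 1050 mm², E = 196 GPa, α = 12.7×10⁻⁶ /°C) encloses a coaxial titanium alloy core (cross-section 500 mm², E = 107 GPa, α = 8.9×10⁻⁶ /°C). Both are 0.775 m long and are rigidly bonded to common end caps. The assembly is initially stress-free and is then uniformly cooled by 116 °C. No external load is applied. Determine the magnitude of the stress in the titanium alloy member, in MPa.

Both members must finish at the same length. With the larger α, the nickel alloy tends to over-contract; the plates restrain it, putting the nickel alloy in tension and the titanium alloy in compression. With no external load the two internal forces are equal and opposite, magnitude P.
Setting the final lengths equal and cancelling L: (α₁ − α₂)ΔT = P/(A₁E₁) + P/(A₂E₂).
|α₁ − α₂|·ΔT = 3.8×10⁻⁶ × 116 = 0.0004408.
1/(A₁E₁) + 1/(A₂E₂) = 1/(1050×196×10³) + 1/(500×107×10³) = 2.355×10⁻⁸ N⁻¹.
P = 0.0004408 / 2.355×10⁻⁸ = 18720 N = 18.72 kN.
σ_{titanium alloy} = P/A₂ = 18720/500 = 37.43 MPa, compressive.

σ ≈ 37.4 MPa (compressive)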